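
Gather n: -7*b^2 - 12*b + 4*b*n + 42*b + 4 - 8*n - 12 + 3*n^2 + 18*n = -7*b^2 + 30*b + 3*n^2 + n*(4*b + 10) - 8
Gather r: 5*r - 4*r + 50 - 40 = r + 10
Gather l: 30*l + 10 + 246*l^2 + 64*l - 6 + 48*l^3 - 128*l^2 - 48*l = 48*l^3 + 118*l^2 + 46*l + 4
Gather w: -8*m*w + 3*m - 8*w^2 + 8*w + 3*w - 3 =3*m - 8*w^2 + w*(11 - 8*m) - 3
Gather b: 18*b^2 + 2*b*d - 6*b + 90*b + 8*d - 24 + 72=18*b^2 + b*(2*d + 84) + 8*d + 48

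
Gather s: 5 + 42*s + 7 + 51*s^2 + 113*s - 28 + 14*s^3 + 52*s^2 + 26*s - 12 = 14*s^3 + 103*s^2 + 181*s - 28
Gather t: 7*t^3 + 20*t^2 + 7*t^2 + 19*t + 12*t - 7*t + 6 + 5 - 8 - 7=7*t^3 + 27*t^2 + 24*t - 4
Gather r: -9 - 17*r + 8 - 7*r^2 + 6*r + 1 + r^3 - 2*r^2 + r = r^3 - 9*r^2 - 10*r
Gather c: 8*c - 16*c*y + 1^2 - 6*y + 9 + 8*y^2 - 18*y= c*(8 - 16*y) + 8*y^2 - 24*y + 10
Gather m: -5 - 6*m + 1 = -6*m - 4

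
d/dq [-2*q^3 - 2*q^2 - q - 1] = -6*q^2 - 4*q - 1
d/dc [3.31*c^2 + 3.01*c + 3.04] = 6.62*c + 3.01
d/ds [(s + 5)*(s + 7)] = 2*s + 12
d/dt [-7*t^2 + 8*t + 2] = 8 - 14*t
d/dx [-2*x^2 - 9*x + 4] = -4*x - 9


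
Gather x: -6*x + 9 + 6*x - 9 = 0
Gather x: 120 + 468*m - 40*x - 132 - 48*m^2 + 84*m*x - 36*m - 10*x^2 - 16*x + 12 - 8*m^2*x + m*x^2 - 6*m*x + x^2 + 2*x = -48*m^2 + 432*m + x^2*(m - 9) + x*(-8*m^2 + 78*m - 54)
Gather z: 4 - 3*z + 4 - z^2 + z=-z^2 - 2*z + 8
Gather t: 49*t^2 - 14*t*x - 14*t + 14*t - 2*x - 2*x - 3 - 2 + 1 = 49*t^2 - 14*t*x - 4*x - 4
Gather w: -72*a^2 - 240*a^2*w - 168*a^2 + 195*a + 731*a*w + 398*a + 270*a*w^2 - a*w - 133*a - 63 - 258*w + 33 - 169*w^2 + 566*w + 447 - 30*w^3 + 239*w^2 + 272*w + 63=-240*a^2 + 460*a - 30*w^3 + w^2*(270*a + 70) + w*(-240*a^2 + 730*a + 580) + 480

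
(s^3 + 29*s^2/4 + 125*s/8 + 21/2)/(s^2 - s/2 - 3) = (s^2 + 23*s/4 + 7)/(s - 2)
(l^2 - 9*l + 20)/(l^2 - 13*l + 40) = (l - 4)/(l - 8)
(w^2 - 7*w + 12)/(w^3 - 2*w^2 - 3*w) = (w - 4)/(w*(w + 1))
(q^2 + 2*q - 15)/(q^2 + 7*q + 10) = (q - 3)/(q + 2)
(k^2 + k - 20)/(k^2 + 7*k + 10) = (k - 4)/(k + 2)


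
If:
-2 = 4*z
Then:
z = -1/2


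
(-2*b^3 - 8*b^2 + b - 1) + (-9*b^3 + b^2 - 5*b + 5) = -11*b^3 - 7*b^2 - 4*b + 4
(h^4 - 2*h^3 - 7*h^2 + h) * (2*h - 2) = 2*h^5 - 6*h^4 - 10*h^3 + 16*h^2 - 2*h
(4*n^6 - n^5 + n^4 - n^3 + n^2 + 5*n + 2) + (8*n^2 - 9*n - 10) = 4*n^6 - n^5 + n^4 - n^3 + 9*n^2 - 4*n - 8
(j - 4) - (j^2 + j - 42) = 38 - j^2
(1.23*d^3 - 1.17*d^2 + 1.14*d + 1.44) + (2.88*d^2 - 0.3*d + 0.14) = 1.23*d^3 + 1.71*d^2 + 0.84*d + 1.58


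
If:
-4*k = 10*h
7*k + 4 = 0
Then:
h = 8/35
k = -4/7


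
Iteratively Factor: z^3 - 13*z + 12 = (z - 3)*(z^2 + 3*z - 4) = (z - 3)*(z + 4)*(z - 1)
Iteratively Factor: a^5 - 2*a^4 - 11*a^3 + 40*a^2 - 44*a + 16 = (a - 1)*(a^4 - a^3 - 12*a^2 + 28*a - 16) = (a - 1)*(a + 4)*(a^3 - 5*a^2 + 8*a - 4) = (a - 2)*(a - 1)*(a + 4)*(a^2 - 3*a + 2) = (a - 2)*(a - 1)^2*(a + 4)*(a - 2)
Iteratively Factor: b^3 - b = (b + 1)*(b^2 - b) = (b - 1)*(b + 1)*(b)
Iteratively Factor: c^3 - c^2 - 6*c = (c + 2)*(c^2 - 3*c) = c*(c + 2)*(c - 3)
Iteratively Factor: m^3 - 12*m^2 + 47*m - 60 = (m - 4)*(m^2 - 8*m + 15) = (m - 5)*(m - 4)*(m - 3)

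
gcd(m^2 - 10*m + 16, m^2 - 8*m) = m - 8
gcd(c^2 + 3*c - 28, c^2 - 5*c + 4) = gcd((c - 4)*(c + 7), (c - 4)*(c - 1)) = c - 4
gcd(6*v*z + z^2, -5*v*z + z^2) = z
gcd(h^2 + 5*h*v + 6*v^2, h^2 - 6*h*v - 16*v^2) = h + 2*v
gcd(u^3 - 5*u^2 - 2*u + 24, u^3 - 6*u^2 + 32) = u^2 - 2*u - 8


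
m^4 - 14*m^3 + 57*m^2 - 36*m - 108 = (m - 6)^2*(m - 3)*(m + 1)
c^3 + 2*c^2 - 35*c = c*(c - 5)*(c + 7)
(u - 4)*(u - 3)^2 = u^3 - 10*u^2 + 33*u - 36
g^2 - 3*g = g*(g - 3)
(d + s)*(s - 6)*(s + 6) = d*s^2 - 36*d + s^3 - 36*s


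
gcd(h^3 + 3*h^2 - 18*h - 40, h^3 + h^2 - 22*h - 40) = h + 2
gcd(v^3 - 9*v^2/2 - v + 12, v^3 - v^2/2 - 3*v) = v^2 - v/2 - 3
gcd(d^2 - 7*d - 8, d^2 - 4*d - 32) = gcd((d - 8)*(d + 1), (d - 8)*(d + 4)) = d - 8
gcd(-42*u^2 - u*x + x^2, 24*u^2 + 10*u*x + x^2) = 6*u + x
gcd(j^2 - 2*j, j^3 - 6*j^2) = j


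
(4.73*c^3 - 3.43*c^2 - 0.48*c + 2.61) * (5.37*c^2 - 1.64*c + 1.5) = 25.4001*c^5 - 26.1763*c^4 + 10.1426*c^3 + 9.6579*c^2 - 5.0004*c + 3.915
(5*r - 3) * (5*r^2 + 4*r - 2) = 25*r^3 + 5*r^2 - 22*r + 6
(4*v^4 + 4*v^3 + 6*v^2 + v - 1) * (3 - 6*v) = -24*v^5 - 12*v^4 - 24*v^3 + 12*v^2 + 9*v - 3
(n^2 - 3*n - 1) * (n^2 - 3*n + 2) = n^4 - 6*n^3 + 10*n^2 - 3*n - 2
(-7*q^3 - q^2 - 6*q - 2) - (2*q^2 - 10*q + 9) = -7*q^3 - 3*q^2 + 4*q - 11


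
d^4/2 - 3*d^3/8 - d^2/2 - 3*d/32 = d*(d/2 + 1/4)*(d - 3/2)*(d + 1/4)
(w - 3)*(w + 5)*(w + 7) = w^3 + 9*w^2 - w - 105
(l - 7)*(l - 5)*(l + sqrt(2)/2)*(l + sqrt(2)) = l^4 - 12*l^3 + 3*sqrt(2)*l^3/2 - 18*sqrt(2)*l^2 + 36*l^2 - 12*l + 105*sqrt(2)*l/2 + 35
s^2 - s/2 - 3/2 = (s - 3/2)*(s + 1)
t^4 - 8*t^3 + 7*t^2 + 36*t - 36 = (t - 6)*(t - 3)*(t - 1)*(t + 2)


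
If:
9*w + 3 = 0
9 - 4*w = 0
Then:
No Solution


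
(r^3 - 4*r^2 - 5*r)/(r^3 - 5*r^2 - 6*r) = (r - 5)/(r - 6)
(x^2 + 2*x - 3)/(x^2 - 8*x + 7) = (x + 3)/(x - 7)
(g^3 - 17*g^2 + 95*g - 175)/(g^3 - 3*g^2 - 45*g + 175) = (g - 7)/(g + 7)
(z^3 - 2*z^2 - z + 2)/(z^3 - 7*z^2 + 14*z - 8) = (z + 1)/(z - 4)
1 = 1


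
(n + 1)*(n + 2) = n^2 + 3*n + 2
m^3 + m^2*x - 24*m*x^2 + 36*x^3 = (m - 3*x)*(m - 2*x)*(m + 6*x)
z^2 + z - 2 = (z - 1)*(z + 2)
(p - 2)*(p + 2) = p^2 - 4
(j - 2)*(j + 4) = j^2 + 2*j - 8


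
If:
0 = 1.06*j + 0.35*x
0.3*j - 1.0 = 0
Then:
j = 3.33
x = -10.10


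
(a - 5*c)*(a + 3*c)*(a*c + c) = a^3*c - 2*a^2*c^2 + a^2*c - 15*a*c^3 - 2*a*c^2 - 15*c^3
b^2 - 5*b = b*(b - 5)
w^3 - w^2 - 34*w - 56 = (w - 7)*(w + 2)*(w + 4)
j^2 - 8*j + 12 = (j - 6)*(j - 2)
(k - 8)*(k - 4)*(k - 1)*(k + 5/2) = k^4 - 21*k^3/2 + 23*k^2/2 + 78*k - 80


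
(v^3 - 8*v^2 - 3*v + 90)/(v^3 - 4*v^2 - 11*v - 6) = (v^2 - 2*v - 15)/(v^2 + 2*v + 1)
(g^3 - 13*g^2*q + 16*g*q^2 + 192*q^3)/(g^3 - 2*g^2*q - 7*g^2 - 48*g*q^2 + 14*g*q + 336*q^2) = (g^2 - 5*g*q - 24*q^2)/(g^2 + 6*g*q - 7*g - 42*q)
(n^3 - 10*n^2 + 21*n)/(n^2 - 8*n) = (n^2 - 10*n + 21)/(n - 8)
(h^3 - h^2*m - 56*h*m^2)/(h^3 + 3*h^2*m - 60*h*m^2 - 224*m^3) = h/(h + 4*m)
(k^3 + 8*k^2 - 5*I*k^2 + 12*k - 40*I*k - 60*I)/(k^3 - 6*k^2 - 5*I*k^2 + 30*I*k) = (k^2 + 8*k + 12)/(k*(k - 6))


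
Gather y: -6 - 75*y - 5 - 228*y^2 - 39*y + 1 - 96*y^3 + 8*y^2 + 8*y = -96*y^3 - 220*y^2 - 106*y - 10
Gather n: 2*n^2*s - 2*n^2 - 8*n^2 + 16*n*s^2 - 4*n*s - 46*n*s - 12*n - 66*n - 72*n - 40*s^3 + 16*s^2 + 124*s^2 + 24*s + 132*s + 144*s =n^2*(2*s - 10) + n*(16*s^2 - 50*s - 150) - 40*s^3 + 140*s^2 + 300*s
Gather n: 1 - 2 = -1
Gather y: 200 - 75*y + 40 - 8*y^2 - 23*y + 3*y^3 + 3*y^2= 3*y^3 - 5*y^2 - 98*y + 240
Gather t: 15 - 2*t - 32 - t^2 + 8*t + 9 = -t^2 + 6*t - 8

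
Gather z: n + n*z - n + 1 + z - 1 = z*(n + 1)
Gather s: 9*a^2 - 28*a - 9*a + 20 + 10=9*a^2 - 37*a + 30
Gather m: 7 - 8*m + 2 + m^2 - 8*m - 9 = m^2 - 16*m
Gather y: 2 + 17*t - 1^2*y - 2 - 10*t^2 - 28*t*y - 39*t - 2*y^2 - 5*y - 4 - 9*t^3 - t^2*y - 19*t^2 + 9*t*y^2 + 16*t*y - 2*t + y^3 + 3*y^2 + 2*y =-9*t^3 - 29*t^2 - 24*t + y^3 + y^2*(9*t + 1) + y*(-t^2 - 12*t - 4) - 4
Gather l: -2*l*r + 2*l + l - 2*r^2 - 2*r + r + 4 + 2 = l*(3 - 2*r) - 2*r^2 - r + 6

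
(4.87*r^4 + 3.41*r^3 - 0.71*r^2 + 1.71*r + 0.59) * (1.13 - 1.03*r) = -5.0161*r^5 + 1.9908*r^4 + 4.5846*r^3 - 2.5636*r^2 + 1.3246*r + 0.6667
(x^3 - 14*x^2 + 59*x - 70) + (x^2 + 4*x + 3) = x^3 - 13*x^2 + 63*x - 67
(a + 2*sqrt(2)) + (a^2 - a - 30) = a^2 - 30 + 2*sqrt(2)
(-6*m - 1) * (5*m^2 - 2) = -30*m^3 - 5*m^2 + 12*m + 2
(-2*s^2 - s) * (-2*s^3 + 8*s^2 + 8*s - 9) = 4*s^5 - 14*s^4 - 24*s^3 + 10*s^2 + 9*s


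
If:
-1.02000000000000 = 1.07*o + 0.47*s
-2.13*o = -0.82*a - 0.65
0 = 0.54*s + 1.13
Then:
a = -0.88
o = -0.03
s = -2.09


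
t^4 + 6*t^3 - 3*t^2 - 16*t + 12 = (t - 1)^2*(t + 2)*(t + 6)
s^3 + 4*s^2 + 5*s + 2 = (s + 1)^2*(s + 2)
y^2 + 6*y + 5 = (y + 1)*(y + 5)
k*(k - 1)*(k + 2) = k^3 + k^2 - 2*k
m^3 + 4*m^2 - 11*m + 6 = (m - 1)^2*(m + 6)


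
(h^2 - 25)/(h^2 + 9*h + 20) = (h - 5)/(h + 4)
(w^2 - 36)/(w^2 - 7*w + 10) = (w^2 - 36)/(w^2 - 7*w + 10)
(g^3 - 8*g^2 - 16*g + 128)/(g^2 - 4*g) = g - 4 - 32/g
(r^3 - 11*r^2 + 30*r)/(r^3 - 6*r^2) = (r - 5)/r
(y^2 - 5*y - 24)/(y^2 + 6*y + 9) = (y - 8)/(y + 3)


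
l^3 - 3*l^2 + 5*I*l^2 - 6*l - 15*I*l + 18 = (l - 3)*(l + 2*I)*(l + 3*I)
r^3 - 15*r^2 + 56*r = r*(r - 8)*(r - 7)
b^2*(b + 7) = b^3 + 7*b^2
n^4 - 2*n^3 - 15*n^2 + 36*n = n*(n - 3)^2*(n + 4)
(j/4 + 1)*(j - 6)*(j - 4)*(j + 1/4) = j^4/4 - 23*j^3/16 - 35*j^2/8 + 23*j + 6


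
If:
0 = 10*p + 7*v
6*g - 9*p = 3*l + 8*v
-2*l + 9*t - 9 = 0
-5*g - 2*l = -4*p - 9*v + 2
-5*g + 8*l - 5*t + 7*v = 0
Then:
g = 187/566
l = 6885/24904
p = -11823/24904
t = 13217/12452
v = 8445/12452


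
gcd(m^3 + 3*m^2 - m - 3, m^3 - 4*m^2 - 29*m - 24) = m^2 + 4*m + 3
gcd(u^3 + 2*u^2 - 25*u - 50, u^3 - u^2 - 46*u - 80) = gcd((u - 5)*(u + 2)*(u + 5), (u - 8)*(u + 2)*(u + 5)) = u^2 + 7*u + 10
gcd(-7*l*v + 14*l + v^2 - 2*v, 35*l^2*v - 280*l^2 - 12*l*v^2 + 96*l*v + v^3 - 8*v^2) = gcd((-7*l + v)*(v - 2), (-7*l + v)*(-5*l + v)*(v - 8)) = -7*l + v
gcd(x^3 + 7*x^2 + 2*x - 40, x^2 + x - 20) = x + 5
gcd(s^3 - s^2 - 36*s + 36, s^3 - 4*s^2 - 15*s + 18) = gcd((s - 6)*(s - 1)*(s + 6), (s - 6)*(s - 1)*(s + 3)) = s^2 - 7*s + 6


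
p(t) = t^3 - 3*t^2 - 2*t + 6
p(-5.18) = -203.13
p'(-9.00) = 295.00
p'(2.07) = -1.57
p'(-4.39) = 82.16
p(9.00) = 474.00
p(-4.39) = -127.64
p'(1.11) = -4.96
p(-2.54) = -24.66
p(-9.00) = -948.00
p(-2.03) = -10.67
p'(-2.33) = 28.27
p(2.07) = -2.12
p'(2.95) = 6.41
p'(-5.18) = 109.58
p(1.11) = 1.45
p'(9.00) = 187.00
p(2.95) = -0.34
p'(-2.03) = 22.54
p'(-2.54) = 32.59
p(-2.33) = -18.28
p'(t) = 3*t^2 - 6*t - 2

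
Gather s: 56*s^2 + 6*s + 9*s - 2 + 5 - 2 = 56*s^2 + 15*s + 1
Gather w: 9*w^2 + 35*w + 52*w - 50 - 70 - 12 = 9*w^2 + 87*w - 132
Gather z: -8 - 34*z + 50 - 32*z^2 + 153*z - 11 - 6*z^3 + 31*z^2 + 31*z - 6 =-6*z^3 - z^2 + 150*z + 25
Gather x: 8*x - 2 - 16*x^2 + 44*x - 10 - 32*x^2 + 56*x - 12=-48*x^2 + 108*x - 24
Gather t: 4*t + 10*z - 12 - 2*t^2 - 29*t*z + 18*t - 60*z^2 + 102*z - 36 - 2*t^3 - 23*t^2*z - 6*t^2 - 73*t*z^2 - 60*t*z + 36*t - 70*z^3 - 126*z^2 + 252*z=-2*t^3 + t^2*(-23*z - 8) + t*(-73*z^2 - 89*z + 58) - 70*z^3 - 186*z^2 + 364*z - 48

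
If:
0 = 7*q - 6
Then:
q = 6/7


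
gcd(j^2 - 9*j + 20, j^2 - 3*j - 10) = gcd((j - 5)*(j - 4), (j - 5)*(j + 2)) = j - 5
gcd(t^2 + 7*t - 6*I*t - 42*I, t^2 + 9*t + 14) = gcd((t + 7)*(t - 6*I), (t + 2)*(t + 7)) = t + 7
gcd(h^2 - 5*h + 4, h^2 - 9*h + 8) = h - 1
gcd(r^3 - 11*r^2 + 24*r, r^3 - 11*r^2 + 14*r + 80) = r - 8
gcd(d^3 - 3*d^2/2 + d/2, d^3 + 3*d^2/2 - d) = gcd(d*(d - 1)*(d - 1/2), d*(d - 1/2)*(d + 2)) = d^2 - d/2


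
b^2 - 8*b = b*(b - 8)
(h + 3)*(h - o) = h^2 - h*o + 3*h - 3*o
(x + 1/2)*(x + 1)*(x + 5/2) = x^3 + 4*x^2 + 17*x/4 + 5/4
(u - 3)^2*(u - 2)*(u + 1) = u^4 - 7*u^3 + 13*u^2 + 3*u - 18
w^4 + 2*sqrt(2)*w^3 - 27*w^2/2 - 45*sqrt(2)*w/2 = w*(w - 5*sqrt(2)/2)*(w + 3*sqrt(2)/2)*(w + 3*sqrt(2))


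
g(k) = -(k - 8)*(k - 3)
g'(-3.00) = 17.00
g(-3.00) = -66.00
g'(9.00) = -7.00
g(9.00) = -6.00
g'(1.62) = 7.76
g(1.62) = -8.80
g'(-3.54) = 18.08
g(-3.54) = -75.47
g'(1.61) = 7.78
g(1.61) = -8.88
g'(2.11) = 6.78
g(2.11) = -5.24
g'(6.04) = -1.08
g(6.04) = 5.96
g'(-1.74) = 14.48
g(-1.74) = -46.17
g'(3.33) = 4.34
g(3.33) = 1.54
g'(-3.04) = 17.08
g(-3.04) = -66.68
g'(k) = 11 - 2*k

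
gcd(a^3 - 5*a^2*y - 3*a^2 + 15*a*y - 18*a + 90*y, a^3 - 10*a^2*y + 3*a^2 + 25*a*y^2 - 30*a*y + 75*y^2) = -a^2 + 5*a*y - 3*a + 15*y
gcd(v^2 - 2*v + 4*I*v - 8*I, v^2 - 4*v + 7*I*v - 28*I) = 1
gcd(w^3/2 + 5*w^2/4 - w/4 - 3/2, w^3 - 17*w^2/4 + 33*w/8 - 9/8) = 1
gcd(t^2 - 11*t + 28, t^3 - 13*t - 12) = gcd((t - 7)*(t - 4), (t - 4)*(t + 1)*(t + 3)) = t - 4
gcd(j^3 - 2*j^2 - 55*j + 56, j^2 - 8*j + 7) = j - 1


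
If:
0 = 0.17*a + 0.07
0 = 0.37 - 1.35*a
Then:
No Solution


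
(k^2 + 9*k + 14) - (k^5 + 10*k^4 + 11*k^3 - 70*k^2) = -k^5 - 10*k^4 - 11*k^3 + 71*k^2 + 9*k + 14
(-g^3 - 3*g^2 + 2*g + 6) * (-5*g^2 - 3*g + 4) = 5*g^5 + 18*g^4 - 5*g^3 - 48*g^2 - 10*g + 24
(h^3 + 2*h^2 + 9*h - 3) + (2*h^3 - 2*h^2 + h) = 3*h^3 + 10*h - 3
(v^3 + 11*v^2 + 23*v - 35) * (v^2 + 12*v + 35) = v^5 + 23*v^4 + 190*v^3 + 626*v^2 + 385*v - 1225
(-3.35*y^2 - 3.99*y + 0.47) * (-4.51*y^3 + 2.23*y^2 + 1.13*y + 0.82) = 15.1085*y^5 + 10.5244*y^4 - 14.8029*y^3 - 6.2076*y^2 - 2.7407*y + 0.3854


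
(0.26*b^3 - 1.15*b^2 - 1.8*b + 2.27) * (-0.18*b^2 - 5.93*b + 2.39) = -0.0468*b^5 - 1.3348*b^4 + 7.7649*b^3 + 7.5169*b^2 - 17.7631*b + 5.4253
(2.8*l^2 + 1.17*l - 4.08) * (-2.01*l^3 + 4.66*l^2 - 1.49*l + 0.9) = -5.628*l^5 + 10.6963*l^4 + 9.481*l^3 - 18.2361*l^2 + 7.1322*l - 3.672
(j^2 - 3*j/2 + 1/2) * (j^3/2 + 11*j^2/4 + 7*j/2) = j^5/2 + 2*j^4 - 3*j^3/8 - 31*j^2/8 + 7*j/4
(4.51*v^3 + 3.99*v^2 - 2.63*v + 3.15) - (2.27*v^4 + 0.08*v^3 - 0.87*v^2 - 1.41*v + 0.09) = -2.27*v^4 + 4.43*v^3 + 4.86*v^2 - 1.22*v + 3.06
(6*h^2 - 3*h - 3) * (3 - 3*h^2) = -18*h^4 + 9*h^3 + 27*h^2 - 9*h - 9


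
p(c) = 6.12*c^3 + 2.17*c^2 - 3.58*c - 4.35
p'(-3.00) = 148.64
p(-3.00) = -139.32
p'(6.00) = 683.42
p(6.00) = 1374.21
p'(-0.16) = -3.80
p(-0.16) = -3.75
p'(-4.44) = 339.09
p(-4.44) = -481.35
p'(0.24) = -1.48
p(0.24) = -5.00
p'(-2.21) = 76.50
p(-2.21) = -51.90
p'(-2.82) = 130.19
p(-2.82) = -114.24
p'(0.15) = -2.52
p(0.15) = -4.82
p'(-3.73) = 235.67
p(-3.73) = -278.40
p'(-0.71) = 2.59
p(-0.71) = -2.90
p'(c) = 18.36*c^2 + 4.34*c - 3.58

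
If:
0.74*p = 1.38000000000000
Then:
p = 1.86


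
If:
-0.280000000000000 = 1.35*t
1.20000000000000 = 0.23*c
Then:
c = 5.22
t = -0.21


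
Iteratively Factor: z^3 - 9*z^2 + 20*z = (z - 5)*(z^2 - 4*z) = z*(z - 5)*(z - 4)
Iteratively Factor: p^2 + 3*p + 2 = (p + 2)*(p + 1)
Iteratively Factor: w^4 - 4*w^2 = (w + 2)*(w^3 - 2*w^2) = w*(w + 2)*(w^2 - 2*w) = w*(w - 2)*(w + 2)*(w)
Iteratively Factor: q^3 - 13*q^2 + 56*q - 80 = (q - 5)*(q^2 - 8*q + 16) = (q - 5)*(q - 4)*(q - 4)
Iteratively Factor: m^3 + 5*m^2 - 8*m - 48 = (m + 4)*(m^2 + m - 12) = (m - 3)*(m + 4)*(m + 4)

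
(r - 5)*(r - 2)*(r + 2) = r^3 - 5*r^2 - 4*r + 20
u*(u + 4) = u^2 + 4*u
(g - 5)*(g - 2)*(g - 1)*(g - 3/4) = g^4 - 35*g^3/4 + 23*g^2 - 91*g/4 + 15/2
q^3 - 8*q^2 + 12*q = q*(q - 6)*(q - 2)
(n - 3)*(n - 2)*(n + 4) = n^3 - n^2 - 14*n + 24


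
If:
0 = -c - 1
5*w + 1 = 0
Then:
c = -1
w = -1/5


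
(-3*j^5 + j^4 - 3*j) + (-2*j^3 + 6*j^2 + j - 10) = -3*j^5 + j^4 - 2*j^3 + 6*j^2 - 2*j - 10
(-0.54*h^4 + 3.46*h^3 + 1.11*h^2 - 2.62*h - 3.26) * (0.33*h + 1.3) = -0.1782*h^5 + 0.4398*h^4 + 4.8643*h^3 + 0.5784*h^2 - 4.4818*h - 4.238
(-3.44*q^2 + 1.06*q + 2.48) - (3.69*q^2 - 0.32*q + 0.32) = -7.13*q^2 + 1.38*q + 2.16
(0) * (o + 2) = 0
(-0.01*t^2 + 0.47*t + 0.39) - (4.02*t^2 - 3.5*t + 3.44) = -4.03*t^2 + 3.97*t - 3.05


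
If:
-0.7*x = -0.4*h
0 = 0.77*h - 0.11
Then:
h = 0.14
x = 0.08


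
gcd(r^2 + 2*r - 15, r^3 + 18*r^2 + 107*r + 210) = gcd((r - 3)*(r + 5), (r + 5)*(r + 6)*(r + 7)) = r + 5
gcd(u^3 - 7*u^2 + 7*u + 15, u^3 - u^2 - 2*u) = u + 1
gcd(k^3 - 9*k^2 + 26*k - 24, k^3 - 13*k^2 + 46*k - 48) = k^2 - 5*k + 6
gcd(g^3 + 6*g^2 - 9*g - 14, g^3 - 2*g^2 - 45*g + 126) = g + 7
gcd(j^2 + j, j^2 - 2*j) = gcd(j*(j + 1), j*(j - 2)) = j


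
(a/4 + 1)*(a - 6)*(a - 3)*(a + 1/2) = a^4/4 - 9*a^3/8 - 41*a^2/8 + 63*a/4 + 9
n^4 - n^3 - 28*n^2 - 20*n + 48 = (n - 6)*(n - 1)*(n + 2)*(n + 4)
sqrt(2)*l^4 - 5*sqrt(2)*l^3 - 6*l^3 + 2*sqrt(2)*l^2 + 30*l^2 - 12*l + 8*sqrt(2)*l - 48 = (l - 4)*(l - 2)*(l - 3*sqrt(2))*(sqrt(2)*l + sqrt(2))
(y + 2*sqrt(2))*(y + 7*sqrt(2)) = y^2 + 9*sqrt(2)*y + 28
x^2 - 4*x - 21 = (x - 7)*(x + 3)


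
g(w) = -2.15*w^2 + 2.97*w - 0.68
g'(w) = 2.97 - 4.3*w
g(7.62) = -102.89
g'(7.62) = -29.80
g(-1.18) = -7.18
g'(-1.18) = 8.04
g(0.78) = 0.33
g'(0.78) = -0.38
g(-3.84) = -43.79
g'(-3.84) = 19.48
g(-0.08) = -0.93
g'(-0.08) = 3.31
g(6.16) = -63.97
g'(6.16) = -23.52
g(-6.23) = -102.63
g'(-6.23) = 29.76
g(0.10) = -0.40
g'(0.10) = 2.54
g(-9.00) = -201.56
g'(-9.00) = 41.67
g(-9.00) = -201.56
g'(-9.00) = 41.67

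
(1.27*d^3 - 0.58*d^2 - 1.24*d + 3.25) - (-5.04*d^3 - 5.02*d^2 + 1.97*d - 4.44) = 6.31*d^3 + 4.44*d^2 - 3.21*d + 7.69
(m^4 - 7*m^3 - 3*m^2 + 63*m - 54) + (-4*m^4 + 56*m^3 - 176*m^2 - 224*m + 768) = -3*m^4 + 49*m^3 - 179*m^2 - 161*m + 714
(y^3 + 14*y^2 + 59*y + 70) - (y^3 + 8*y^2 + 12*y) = 6*y^2 + 47*y + 70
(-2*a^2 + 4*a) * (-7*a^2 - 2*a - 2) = 14*a^4 - 24*a^3 - 4*a^2 - 8*a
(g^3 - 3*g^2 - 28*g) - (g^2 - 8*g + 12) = g^3 - 4*g^2 - 20*g - 12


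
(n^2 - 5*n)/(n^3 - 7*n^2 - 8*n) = (5 - n)/(-n^2 + 7*n + 8)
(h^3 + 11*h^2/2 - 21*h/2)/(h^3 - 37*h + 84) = h*(2*h - 3)/(2*(h^2 - 7*h + 12))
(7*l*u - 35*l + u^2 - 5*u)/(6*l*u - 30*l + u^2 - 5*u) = (7*l + u)/(6*l + u)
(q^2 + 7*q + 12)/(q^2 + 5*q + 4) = (q + 3)/(q + 1)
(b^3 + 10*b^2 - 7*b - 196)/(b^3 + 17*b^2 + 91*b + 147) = (b - 4)/(b + 3)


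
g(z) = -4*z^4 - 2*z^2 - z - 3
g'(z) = -16*z^3 - 4*z - 1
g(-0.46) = -3.14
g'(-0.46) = 2.40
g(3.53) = -652.55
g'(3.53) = -718.91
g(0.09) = -3.11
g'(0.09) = -1.37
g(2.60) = -201.91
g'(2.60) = -292.62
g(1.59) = -35.21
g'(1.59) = -71.67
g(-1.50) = -26.25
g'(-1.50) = 59.00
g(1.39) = -23.19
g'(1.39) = -49.53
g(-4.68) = -1960.99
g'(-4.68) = 1657.77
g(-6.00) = -5253.00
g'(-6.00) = 3479.00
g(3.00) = -348.00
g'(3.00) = -445.00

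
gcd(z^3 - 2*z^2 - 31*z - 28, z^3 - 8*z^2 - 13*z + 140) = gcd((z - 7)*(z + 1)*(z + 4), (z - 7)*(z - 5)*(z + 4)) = z^2 - 3*z - 28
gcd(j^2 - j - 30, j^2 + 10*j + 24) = 1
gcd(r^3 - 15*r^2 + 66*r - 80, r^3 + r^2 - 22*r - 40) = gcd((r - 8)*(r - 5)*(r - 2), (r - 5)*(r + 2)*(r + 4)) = r - 5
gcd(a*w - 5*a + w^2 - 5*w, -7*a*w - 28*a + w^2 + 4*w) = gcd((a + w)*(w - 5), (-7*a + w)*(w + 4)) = 1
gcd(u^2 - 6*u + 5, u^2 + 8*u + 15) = 1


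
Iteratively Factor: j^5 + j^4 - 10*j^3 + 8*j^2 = (j - 2)*(j^4 + 3*j^3 - 4*j^2) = (j - 2)*(j + 4)*(j^3 - j^2) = j*(j - 2)*(j + 4)*(j^2 - j) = j*(j - 2)*(j - 1)*(j + 4)*(j)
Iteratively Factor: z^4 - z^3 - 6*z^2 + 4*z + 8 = (z + 1)*(z^3 - 2*z^2 - 4*z + 8) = (z + 1)*(z + 2)*(z^2 - 4*z + 4) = (z - 2)*(z + 1)*(z + 2)*(z - 2)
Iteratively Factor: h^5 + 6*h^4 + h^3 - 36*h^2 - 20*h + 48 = (h - 1)*(h^4 + 7*h^3 + 8*h^2 - 28*h - 48) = (h - 1)*(h + 2)*(h^3 + 5*h^2 - 2*h - 24) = (h - 2)*(h - 1)*(h + 2)*(h^2 + 7*h + 12) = (h - 2)*(h - 1)*(h + 2)*(h + 4)*(h + 3)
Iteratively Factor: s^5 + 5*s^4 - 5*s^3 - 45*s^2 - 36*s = (s)*(s^4 + 5*s^3 - 5*s^2 - 45*s - 36) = s*(s + 3)*(s^3 + 2*s^2 - 11*s - 12) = s*(s + 1)*(s + 3)*(s^2 + s - 12) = s*(s + 1)*(s + 3)*(s + 4)*(s - 3)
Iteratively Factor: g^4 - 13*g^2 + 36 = (g + 3)*(g^3 - 3*g^2 - 4*g + 12) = (g - 3)*(g + 3)*(g^2 - 4) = (g - 3)*(g + 2)*(g + 3)*(g - 2)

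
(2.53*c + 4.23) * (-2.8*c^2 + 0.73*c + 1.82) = -7.084*c^3 - 9.9971*c^2 + 7.6925*c + 7.6986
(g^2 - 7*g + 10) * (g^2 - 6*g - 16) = g^4 - 13*g^3 + 36*g^2 + 52*g - 160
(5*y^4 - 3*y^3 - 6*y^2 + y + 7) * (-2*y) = -10*y^5 + 6*y^4 + 12*y^3 - 2*y^2 - 14*y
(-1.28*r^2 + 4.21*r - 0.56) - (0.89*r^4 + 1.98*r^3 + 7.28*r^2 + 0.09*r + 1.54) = -0.89*r^4 - 1.98*r^3 - 8.56*r^2 + 4.12*r - 2.1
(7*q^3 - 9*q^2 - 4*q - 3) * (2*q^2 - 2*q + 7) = 14*q^5 - 32*q^4 + 59*q^3 - 61*q^2 - 22*q - 21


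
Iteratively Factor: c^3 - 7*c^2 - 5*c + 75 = (c + 3)*(c^2 - 10*c + 25) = (c - 5)*(c + 3)*(c - 5)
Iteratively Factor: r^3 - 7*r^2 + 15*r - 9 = (r - 3)*(r^2 - 4*r + 3) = (r - 3)*(r - 1)*(r - 3)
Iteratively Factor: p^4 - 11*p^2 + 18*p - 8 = (p - 2)*(p^3 + 2*p^2 - 7*p + 4) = (p - 2)*(p - 1)*(p^2 + 3*p - 4) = (p - 2)*(p - 1)*(p + 4)*(p - 1)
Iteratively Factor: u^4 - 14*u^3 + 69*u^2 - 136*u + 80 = (u - 5)*(u^3 - 9*u^2 + 24*u - 16) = (u - 5)*(u - 1)*(u^2 - 8*u + 16) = (u - 5)*(u - 4)*(u - 1)*(u - 4)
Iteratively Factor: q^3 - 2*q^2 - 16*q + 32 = (q - 4)*(q^2 + 2*q - 8) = (q - 4)*(q + 4)*(q - 2)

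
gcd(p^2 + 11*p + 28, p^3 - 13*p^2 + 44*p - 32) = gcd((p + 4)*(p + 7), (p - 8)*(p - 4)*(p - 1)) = 1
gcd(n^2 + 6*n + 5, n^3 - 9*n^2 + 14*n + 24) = n + 1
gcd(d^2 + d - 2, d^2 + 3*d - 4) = d - 1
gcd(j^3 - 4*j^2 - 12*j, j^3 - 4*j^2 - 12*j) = j^3 - 4*j^2 - 12*j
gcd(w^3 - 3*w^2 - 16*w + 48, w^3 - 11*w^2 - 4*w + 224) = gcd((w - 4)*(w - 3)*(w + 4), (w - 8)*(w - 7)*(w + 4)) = w + 4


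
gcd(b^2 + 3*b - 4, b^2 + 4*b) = b + 4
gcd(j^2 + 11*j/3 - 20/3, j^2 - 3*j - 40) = j + 5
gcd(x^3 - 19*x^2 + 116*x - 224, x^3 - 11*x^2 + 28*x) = x^2 - 11*x + 28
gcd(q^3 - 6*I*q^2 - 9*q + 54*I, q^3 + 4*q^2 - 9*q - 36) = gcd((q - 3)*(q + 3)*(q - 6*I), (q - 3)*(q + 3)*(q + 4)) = q^2 - 9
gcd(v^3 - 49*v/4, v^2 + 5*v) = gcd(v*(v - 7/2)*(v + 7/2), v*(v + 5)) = v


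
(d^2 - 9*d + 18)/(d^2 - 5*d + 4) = (d^2 - 9*d + 18)/(d^2 - 5*d + 4)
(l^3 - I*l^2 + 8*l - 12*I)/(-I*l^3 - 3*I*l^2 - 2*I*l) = (I*l^3 + l^2 + 8*I*l + 12)/(l*(l^2 + 3*l + 2))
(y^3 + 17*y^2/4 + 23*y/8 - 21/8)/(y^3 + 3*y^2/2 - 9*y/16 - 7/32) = 4*(y + 3)/(4*y + 1)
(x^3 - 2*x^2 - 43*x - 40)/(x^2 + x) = x - 3 - 40/x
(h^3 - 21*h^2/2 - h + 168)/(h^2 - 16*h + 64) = (h^2 - 5*h/2 - 21)/(h - 8)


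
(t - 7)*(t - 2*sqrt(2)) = t^2 - 7*t - 2*sqrt(2)*t + 14*sqrt(2)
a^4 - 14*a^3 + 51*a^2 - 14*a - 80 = (a - 8)*(a - 5)*(a - 2)*(a + 1)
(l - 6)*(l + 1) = l^2 - 5*l - 6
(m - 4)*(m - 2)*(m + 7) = m^3 + m^2 - 34*m + 56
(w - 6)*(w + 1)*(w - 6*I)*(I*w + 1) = I*w^4 + 7*w^3 - 5*I*w^3 - 35*w^2 - 12*I*w^2 - 42*w + 30*I*w + 36*I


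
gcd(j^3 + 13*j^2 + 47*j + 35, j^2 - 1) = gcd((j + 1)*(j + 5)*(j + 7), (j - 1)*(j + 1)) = j + 1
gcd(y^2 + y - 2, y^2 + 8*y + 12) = y + 2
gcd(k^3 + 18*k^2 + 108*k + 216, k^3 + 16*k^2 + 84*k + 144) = k^2 + 12*k + 36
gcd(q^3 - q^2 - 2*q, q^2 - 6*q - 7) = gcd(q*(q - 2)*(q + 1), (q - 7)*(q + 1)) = q + 1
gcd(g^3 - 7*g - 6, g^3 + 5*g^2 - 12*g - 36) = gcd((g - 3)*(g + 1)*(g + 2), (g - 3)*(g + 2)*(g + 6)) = g^2 - g - 6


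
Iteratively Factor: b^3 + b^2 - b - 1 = (b + 1)*(b^2 - 1) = (b + 1)^2*(b - 1)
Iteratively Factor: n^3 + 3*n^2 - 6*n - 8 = (n - 2)*(n^2 + 5*n + 4) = (n - 2)*(n + 4)*(n + 1)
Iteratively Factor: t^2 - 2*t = (t - 2)*(t)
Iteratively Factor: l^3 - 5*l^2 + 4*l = (l)*(l^2 - 5*l + 4) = l*(l - 1)*(l - 4)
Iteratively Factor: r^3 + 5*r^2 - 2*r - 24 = (r - 2)*(r^2 + 7*r + 12) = (r - 2)*(r + 4)*(r + 3)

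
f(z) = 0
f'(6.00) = 0.00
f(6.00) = 0.00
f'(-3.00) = 0.00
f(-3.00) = 0.00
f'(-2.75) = 0.00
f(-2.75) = 0.00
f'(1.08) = 0.00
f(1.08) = 0.00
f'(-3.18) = 0.00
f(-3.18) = 0.00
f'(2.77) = 0.00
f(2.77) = 0.00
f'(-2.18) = 0.00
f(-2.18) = 0.00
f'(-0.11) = 0.00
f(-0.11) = 0.00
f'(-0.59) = 0.00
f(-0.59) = 0.00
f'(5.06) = 0.00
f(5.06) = 0.00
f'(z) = 0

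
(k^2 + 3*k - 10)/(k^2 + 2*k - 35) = (k^2 + 3*k - 10)/(k^2 + 2*k - 35)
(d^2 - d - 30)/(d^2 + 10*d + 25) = (d - 6)/(d + 5)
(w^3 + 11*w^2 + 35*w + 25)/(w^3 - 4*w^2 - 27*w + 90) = (w^2 + 6*w + 5)/(w^2 - 9*w + 18)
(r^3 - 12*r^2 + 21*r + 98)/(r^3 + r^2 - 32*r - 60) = (r^2 - 14*r + 49)/(r^2 - r - 30)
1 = 1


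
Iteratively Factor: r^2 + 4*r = (r)*(r + 4)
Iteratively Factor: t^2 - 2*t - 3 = (t + 1)*(t - 3)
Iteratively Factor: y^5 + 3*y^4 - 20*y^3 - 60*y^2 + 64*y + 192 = (y - 2)*(y^4 + 5*y^3 - 10*y^2 - 80*y - 96) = (y - 2)*(y + 4)*(y^3 + y^2 - 14*y - 24) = (y - 4)*(y - 2)*(y + 4)*(y^2 + 5*y + 6) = (y - 4)*(y - 2)*(y + 3)*(y + 4)*(y + 2)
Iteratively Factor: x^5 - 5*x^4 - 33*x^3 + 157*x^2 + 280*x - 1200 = (x + 4)*(x^4 - 9*x^3 + 3*x^2 + 145*x - 300) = (x - 5)*(x + 4)*(x^3 - 4*x^2 - 17*x + 60) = (x - 5)^2*(x + 4)*(x^2 + x - 12) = (x - 5)^2*(x + 4)^2*(x - 3)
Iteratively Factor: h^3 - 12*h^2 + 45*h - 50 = (h - 5)*(h^2 - 7*h + 10) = (h - 5)^2*(h - 2)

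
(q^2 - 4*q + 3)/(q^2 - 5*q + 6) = (q - 1)/(q - 2)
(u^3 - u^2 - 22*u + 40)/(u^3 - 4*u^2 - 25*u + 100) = (u - 2)/(u - 5)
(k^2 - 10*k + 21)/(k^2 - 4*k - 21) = (k - 3)/(k + 3)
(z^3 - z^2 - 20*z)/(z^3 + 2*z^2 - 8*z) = (z - 5)/(z - 2)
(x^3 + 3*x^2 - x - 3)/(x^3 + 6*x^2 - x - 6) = (x + 3)/(x + 6)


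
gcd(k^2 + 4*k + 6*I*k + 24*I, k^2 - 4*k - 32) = k + 4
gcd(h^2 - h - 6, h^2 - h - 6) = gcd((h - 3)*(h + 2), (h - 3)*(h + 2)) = h^2 - h - 6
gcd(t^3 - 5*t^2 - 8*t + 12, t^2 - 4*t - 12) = t^2 - 4*t - 12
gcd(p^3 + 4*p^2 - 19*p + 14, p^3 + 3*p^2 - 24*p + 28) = p^2 + 5*p - 14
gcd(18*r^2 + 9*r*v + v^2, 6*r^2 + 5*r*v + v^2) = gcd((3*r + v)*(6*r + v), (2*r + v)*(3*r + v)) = 3*r + v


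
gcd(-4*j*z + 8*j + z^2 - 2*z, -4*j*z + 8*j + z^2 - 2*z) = -4*j*z + 8*j + z^2 - 2*z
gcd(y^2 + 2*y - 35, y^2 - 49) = y + 7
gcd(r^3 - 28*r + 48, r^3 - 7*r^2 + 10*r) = r - 2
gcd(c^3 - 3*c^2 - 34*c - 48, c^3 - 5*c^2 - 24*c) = c^2 - 5*c - 24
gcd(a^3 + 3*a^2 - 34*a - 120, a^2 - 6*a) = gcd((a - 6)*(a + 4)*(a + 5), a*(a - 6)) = a - 6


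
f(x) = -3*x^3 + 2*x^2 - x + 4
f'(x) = -9*x^2 + 4*x - 1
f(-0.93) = 9.07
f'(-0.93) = -12.50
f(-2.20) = 47.82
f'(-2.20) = -53.36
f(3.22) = -78.64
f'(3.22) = -81.44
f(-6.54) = 935.26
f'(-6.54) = -412.10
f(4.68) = -264.38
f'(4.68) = -179.40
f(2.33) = -25.42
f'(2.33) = -40.54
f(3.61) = -114.68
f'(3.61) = -103.85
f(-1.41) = 17.80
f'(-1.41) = -24.53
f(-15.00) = 10594.00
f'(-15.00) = -2086.00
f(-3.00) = 106.00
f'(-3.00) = -94.00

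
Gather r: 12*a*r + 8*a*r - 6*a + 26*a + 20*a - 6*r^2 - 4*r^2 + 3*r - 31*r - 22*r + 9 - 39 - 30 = 40*a - 10*r^2 + r*(20*a - 50) - 60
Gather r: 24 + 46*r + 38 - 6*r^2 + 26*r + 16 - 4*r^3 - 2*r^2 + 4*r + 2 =-4*r^3 - 8*r^2 + 76*r + 80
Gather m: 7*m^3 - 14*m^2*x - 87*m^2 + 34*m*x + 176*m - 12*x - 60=7*m^3 + m^2*(-14*x - 87) + m*(34*x + 176) - 12*x - 60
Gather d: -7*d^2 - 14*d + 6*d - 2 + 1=-7*d^2 - 8*d - 1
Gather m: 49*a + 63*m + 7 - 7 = 49*a + 63*m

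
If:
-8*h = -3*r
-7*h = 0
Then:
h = 0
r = 0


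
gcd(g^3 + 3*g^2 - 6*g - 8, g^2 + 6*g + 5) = g + 1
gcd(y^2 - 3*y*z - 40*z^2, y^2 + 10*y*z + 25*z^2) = y + 5*z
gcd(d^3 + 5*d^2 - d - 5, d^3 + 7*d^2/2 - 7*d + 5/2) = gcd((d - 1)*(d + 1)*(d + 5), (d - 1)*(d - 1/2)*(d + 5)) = d^2 + 4*d - 5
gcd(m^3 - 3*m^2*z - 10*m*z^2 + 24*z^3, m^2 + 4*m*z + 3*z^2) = m + 3*z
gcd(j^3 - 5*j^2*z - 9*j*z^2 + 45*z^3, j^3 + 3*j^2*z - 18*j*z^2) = -j + 3*z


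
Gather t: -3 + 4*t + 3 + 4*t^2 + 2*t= 4*t^2 + 6*t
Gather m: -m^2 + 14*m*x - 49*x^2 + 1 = -m^2 + 14*m*x - 49*x^2 + 1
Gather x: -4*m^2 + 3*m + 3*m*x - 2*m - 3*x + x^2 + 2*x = -4*m^2 + m + x^2 + x*(3*m - 1)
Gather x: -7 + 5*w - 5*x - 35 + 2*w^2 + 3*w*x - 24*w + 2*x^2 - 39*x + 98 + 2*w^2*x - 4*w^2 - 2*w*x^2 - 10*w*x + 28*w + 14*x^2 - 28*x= -2*w^2 + 9*w + x^2*(16 - 2*w) + x*(2*w^2 - 7*w - 72) + 56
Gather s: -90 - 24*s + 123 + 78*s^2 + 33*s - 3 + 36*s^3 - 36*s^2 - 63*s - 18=36*s^3 + 42*s^2 - 54*s + 12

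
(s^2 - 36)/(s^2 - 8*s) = (s^2 - 36)/(s*(s - 8))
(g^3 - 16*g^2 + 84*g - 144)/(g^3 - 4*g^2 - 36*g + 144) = (g - 6)/(g + 6)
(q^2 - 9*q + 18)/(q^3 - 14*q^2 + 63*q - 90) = 1/(q - 5)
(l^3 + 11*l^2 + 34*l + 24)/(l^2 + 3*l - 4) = (l^2 + 7*l + 6)/(l - 1)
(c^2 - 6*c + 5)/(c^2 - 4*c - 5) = (c - 1)/(c + 1)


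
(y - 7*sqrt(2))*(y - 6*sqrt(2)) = y^2 - 13*sqrt(2)*y + 84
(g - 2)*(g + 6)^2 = g^3 + 10*g^2 + 12*g - 72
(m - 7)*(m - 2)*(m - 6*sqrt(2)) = m^3 - 9*m^2 - 6*sqrt(2)*m^2 + 14*m + 54*sqrt(2)*m - 84*sqrt(2)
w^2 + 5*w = w*(w + 5)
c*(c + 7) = c^2 + 7*c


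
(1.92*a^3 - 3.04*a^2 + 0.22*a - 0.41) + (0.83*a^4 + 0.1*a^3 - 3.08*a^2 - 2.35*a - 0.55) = 0.83*a^4 + 2.02*a^3 - 6.12*a^2 - 2.13*a - 0.96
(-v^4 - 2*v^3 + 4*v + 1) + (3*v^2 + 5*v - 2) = -v^4 - 2*v^3 + 3*v^2 + 9*v - 1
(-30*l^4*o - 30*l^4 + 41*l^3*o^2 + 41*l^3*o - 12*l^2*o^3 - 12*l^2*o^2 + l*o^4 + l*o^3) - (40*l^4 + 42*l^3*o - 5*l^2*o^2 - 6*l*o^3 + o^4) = -30*l^4*o - 70*l^4 + 41*l^3*o^2 - l^3*o - 12*l^2*o^3 - 7*l^2*o^2 + l*o^4 + 7*l*o^3 - o^4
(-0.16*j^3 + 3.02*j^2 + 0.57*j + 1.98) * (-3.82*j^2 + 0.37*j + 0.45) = 0.6112*j^5 - 11.5956*j^4 - 1.132*j^3 - 5.9937*j^2 + 0.9891*j + 0.891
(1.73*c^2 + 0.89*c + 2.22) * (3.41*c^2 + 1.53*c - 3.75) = 5.8993*c^4 + 5.6818*c^3 + 2.4444*c^2 + 0.0591000000000004*c - 8.325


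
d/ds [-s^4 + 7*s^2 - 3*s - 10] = -4*s^3 + 14*s - 3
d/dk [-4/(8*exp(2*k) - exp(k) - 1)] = (64*exp(k) - 4)*exp(k)/(-8*exp(2*k) + exp(k) + 1)^2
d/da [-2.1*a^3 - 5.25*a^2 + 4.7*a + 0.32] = -6.3*a^2 - 10.5*a + 4.7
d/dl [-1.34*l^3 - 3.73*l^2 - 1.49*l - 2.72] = -4.02*l^2 - 7.46*l - 1.49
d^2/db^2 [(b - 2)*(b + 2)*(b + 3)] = 6*b + 6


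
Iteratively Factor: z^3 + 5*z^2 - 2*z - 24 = (z + 3)*(z^2 + 2*z - 8) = (z - 2)*(z + 3)*(z + 4)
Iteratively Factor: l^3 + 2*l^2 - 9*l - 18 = (l - 3)*(l^2 + 5*l + 6) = (l - 3)*(l + 2)*(l + 3)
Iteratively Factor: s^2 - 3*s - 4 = (s + 1)*(s - 4)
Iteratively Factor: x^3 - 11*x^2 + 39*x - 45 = (x - 3)*(x^2 - 8*x + 15) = (x - 5)*(x - 3)*(x - 3)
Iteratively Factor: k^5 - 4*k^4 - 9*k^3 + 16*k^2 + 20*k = (k + 2)*(k^4 - 6*k^3 + 3*k^2 + 10*k) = (k - 2)*(k + 2)*(k^3 - 4*k^2 - 5*k) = (k - 5)*(k - 2)*(k + 2)*(k^2 + k) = k*(k - 5)*(k - 2)*(k + 2)*(k + 1)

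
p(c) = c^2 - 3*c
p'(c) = 2*c - 3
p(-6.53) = 62.23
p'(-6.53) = -16.06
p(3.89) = 3.46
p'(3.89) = 4.78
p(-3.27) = 20.50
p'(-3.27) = -9.54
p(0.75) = -1.69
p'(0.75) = -1.50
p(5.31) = 12.27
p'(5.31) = 7.62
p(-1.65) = 7.67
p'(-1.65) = -6.30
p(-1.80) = 8.64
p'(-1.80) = -6.60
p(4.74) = 8.25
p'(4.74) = 6.48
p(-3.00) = 18.00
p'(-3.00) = -9.00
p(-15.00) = 270.00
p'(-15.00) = -33.00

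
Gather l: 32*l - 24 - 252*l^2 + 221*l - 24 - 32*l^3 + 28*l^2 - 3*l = -32*l^3 - 224*l^2 + 250*l - 48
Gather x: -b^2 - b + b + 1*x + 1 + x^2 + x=-b^2 + x^2 + 2*x + 1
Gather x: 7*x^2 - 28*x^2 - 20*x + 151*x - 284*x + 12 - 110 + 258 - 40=-21*x^2 - 153*x + 120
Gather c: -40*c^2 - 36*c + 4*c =-40*c^2 - 32*c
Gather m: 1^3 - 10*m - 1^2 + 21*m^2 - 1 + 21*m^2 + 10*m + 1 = 42*m^2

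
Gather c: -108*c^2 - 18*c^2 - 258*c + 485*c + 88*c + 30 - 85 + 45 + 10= -126*c^2 + 315*c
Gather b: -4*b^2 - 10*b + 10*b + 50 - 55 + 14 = 9 - 4*b^2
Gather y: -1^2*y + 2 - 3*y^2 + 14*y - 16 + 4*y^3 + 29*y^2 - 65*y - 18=4*y^3 + 26*y^2 - 52*y - 32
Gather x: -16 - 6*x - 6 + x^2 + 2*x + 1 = x^2 - 4*x - 21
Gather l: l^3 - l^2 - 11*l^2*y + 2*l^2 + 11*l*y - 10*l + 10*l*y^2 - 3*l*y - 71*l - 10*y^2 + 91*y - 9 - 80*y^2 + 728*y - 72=l^3 + l^2*(1 - 11*y) + l*(10*y^2 + 8*y - 81) - 90*y^2 + 819*y - 81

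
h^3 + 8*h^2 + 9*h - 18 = (h - 1)*(h + 3)*(h + 6)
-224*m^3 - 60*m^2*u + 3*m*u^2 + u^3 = (-8*m + u)*(4*m + u)*(7*m + u)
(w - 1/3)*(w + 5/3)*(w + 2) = w^3 + 10*w^2/3 + 19*w/9 - 10/9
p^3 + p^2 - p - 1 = (p - 1)*(p + 1)^2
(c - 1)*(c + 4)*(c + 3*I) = c^3 + 3*c^2 + 3*I*c^2 - 4*c + 9*I*c - 12*I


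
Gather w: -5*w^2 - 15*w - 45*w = -5*w^2 - 60*w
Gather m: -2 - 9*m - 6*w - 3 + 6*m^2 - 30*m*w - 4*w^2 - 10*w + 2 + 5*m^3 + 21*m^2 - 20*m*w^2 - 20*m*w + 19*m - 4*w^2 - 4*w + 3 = 5*m^3 + 27*m^2 + m*(-20*w^2 - 50*w + 10) - 8*w^2 - 20*w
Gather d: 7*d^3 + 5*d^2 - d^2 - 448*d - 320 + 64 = 7*d^3 + 4*d^2 - 448*d - 256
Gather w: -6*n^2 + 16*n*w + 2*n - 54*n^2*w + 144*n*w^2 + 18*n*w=-6*n^2 + 144*n*w^2 + 2*n + w*(-54*n^2 + 34*n)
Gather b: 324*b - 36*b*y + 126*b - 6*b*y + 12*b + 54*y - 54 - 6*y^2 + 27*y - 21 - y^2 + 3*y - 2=b*(462 - 42*y) - 7*y^2 + 84*y - 77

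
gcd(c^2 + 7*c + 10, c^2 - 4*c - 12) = c + 2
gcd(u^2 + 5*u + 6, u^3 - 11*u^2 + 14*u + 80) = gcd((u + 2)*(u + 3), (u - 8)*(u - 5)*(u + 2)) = u + 2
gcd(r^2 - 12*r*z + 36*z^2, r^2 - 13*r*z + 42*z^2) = -r + 6*z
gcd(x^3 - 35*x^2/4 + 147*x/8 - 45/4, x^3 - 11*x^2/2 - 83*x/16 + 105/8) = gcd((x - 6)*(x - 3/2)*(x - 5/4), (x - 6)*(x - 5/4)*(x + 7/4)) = x^2 - 29*x/4 + 15/2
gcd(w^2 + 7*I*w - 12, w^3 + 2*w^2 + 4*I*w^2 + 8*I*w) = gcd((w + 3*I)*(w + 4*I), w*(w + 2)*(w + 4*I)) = w + 4*I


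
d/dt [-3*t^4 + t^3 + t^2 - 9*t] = -12*t^3 + 3*t^2 + 2*t - 9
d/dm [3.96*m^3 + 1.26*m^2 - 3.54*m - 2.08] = 11.88*m^2 + 2.52*m - 3.54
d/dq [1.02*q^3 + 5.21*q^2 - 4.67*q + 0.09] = 3.06*q^2 + 10.42*q - 4.67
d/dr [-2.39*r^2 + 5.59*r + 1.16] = 5.59 - 4.78*r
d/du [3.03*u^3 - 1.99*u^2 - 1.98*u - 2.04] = 9.09*u^2 - 3.98*u - 1.98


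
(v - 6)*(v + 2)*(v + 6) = v^3 + 2*v^2 - 36*v - 72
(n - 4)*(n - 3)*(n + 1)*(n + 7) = n^4 + n^3 - 37*n^2 + 47*n + 84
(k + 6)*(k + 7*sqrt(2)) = k^2 + 6*k + 7*sqrt(2)*k + 42*sqrt(2)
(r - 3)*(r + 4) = r^2 + r - 12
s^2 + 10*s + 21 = (s + 3)*(s + 7)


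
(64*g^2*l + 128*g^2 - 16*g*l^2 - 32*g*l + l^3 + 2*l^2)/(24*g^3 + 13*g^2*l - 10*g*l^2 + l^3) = (8*g*l + 16*g - l^2 - 2*l)/(3*g^2 + 2*g*l - l^2)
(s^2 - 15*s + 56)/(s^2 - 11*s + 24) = (s - 7)/(s - 3)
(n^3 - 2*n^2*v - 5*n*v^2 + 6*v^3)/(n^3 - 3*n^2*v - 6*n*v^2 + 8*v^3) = (-n + 3*v)/(-n + 4*v)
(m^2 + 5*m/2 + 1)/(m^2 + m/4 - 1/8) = 4*(m + 2)/(4*m - 1)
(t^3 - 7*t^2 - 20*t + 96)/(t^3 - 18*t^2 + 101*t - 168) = (t + 4)/(t - 7)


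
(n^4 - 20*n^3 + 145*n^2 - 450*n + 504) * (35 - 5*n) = -5*n^5 + 135*n^4 - 1425*n^3 + 7325*n^2 - 18270*n + 17640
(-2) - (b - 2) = -b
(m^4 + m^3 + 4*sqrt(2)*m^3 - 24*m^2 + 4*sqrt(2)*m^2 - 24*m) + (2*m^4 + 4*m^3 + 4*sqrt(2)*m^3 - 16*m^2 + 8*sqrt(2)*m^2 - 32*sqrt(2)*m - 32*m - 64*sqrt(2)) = 3*m^4 + 5*m^3 + 8*sqrt(2)*m^3 - 40*m^2 + 12*sqrt(2)*m^2 - 56*m - 32*sqrt(2)*m - 64*sqrt(2)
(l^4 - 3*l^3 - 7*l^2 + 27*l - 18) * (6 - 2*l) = -2*l^5 + 12*l^4 - 4*l^3 - 96*l^2 + 198*l - 108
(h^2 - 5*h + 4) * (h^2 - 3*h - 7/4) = h^4 - 8*h^3 + 69*h^2/4 - 13*h/4 - 7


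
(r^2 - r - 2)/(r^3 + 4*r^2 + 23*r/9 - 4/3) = 9*(r^2 - r - 2)/(9*r^3 + 36*r^2 + 23*r - 12)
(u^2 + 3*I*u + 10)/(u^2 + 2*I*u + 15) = (u - 2*I)/(u - 3*I)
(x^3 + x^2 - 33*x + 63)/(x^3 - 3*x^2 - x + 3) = (x^2 + 4*x - 21)/(x^2 - 1)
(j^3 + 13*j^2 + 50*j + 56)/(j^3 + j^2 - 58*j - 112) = (j + 4)/(j - 8)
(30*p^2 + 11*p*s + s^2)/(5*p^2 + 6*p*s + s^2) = (6*p + s)/(p + s)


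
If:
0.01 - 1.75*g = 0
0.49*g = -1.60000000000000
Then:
No Solution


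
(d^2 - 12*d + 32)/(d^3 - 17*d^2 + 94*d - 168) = (d - 8)/(d^2 - 13*d + 42)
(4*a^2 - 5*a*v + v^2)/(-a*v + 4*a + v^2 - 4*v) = (-4*a + v)/(v - 4)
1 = 1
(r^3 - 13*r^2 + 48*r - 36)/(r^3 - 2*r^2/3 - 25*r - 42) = 3*(r^2 - 7*r + 6)/(3*r^2 + 16*r + 21)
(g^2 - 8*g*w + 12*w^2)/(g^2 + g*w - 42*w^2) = (g - 2*w)/(g + 7*w)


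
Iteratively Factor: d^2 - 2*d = (d)*(d - 2)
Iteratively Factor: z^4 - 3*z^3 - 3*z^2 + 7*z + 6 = (z - 3)*(z^3 - 3*z - 2) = (z - 3)*(z + 1)*(z^2 - z - 2) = (z - 3)*(z + 1)^2*(z - 2)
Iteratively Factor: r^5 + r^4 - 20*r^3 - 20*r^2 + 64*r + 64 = (r - 4)*(r^4 + 5*r^3 - 20*r - 16) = (r - 4)*(r + 2)*(r^3 + 3*r^2 - 6*r - 8) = (r - 4)*(r + 2)*(r + 4)*(r^2 - r - 2) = (r - 4)*(r + 1)*(r + 2)*(r + 4)*(r - 2)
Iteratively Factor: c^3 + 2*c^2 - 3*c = (c - 1)*(c^2 + 3*c) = (c - 1)*(c + 3)*(c)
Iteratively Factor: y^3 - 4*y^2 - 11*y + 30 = (y + 3)*(y^2 - 7*y + 10) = (y - 2)*(y + 3)*(y - 5)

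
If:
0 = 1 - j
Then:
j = 1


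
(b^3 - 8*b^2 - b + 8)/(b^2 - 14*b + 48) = (b^2 - 1)/(b - 6)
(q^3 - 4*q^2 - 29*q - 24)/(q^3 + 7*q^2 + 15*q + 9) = (q - 8)/(q + 3)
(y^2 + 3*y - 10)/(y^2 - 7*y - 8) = (-y^2 - 3*y + 10)/(-y^2 + 7*y + 8)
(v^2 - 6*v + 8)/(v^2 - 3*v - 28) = (-v^2 + 6*v - 8)/(-v^2 + 3*v + 28)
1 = 1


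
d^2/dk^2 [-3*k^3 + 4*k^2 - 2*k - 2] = 8 - 18*k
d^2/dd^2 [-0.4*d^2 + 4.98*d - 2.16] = -0.800000000000000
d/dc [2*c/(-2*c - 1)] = -2/(2*c + 1)^2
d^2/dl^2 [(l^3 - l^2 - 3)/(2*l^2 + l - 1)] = 10*(l^3 - 9*l^2 - 3*l - 2)/(8*l^6 + 12*l^5 - 6*l^4 - 11*l^3 + 3*l^2 + 3*l - 1)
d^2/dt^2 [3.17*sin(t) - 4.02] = -3.17*sin(t)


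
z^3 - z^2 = z^2*(z - 1)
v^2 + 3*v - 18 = (v - 3)*(v + 6)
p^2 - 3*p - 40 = (p - 8)*(p + 5)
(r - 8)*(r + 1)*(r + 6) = r^3 - r^2 - 50*r - 48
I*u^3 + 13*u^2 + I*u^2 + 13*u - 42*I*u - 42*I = (u - 7*I)*(u - 6*I)*(I*u + I)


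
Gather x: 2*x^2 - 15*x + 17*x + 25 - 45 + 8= 2*x^2 + 2*x - 12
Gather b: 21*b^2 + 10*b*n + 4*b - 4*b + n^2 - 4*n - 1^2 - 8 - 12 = 21*b^2 + 10*b*n + n^2 - 4*n - 21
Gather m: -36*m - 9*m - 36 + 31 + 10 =5 - 45*m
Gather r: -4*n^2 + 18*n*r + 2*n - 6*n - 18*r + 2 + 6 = -4*n^2 - 4*n + r*(18*n - 18) + 8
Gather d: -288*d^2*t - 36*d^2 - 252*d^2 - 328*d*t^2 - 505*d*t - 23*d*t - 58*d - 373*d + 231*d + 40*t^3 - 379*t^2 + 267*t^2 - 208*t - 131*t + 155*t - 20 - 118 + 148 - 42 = d^2*(-288*t - 288) + d*(-328*t^2 - 528*t - 200) + 40*t^3 - 112*t^2 - 184*t - 32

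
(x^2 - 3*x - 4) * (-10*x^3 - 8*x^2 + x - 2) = -10*x^5 + 22*x^4 + 65*x^3 + 27*x^2 + 2*x + 8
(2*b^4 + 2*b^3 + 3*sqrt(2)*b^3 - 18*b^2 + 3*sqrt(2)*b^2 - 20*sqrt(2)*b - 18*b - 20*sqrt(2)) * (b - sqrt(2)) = 2*b^5 + sqrt(2)*b^4 + 2*b^4 - 24*b^3 + sqrt(2)*b^3 - 24*b^2 - 2*sqrt(2)*b^2 - 2*sqrt(2)*b + 40*b + 40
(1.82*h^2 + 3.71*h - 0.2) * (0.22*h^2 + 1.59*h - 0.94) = 0.4004*h^4 + 3.71*h^3 + 4.1441*h^2 - 3.8054*h + 0.188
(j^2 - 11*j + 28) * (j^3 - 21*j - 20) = j^5 - 11*j^4 + 7*j^3 + 211*j^2 - 368*j - 560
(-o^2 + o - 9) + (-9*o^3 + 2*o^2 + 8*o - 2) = -9*o^3 + o^2 + 9*o - 11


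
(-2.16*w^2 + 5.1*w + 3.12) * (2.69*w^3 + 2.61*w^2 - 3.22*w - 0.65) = -5.8104*w^5 + 8.0814*w^4 + 28.659*w^3 - 6.8748*w^2 - 13.3614*w - 2.028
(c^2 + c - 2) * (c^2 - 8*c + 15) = c^4 - 7*c^3 + 5*c^2 + 31*c - 30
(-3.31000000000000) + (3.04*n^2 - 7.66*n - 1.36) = 3.04*n^2 - 7.66*n - 4.67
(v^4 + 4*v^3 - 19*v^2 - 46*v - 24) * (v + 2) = v^5 + 6*v^4 - 11*v^3 - 84*v^2 - 116*v - 48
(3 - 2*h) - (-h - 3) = 6 - h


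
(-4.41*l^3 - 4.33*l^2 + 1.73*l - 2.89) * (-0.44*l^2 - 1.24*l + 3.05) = 1.9404*l^5 + 7.3736*l^4 - 8.8425*l^3 - 14.0801*l^2 + 8.8601*l - 8.8145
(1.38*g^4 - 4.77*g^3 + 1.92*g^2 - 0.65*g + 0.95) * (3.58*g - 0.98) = 4.9404*g^5 - 18.429*g^4 + 11.5482*g^3 - 4.2086*g^2 + 4.038*g - 0.931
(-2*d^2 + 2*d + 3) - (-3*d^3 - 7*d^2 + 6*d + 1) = 3*d^3 + 5*d^2 - 4*d + 2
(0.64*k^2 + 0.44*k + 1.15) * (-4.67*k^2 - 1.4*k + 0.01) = -2.9888*k^4 - 2.9508*k^3 - 5.9801*k^2 - 1.6056*k + 0.0115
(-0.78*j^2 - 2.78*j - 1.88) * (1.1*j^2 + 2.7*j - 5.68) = -0.858*j^4 - 5.164*j^3 - 5.1436*j^2 + 10.7144*j + 10.6784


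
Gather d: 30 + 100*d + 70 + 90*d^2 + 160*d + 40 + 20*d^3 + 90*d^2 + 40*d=20*d^3 + 180*d^2 + 300*d + 140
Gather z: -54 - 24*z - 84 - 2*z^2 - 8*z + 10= -2*z^2 - 32*z - 128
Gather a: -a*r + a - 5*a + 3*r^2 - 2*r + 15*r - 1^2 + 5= a*(-r - 4) + 3*r^2 + 13*r + 4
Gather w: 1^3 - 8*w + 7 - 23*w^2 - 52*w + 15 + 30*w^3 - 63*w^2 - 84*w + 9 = 30*w^3 - 86*w^2 - 144*w + 32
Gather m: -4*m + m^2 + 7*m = m^2 + 3*m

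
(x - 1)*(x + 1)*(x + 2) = x^3 + 2*x^2 - x - 2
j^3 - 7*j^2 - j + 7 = (j - 7)*(j - 1)*(j + 1)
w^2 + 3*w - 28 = (w - 4)*(w + 7)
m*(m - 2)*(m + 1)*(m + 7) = m^4 + 6*m^3 - 9*m^2 - 14*m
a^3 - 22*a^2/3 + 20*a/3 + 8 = (a - 6)*(a - 2)*(a + 2/3)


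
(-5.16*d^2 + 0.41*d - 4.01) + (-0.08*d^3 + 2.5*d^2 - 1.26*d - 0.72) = -0.08*d^3 - 2.66*d^2 - 0.85*d - 4.73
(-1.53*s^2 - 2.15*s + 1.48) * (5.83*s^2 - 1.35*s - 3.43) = -8.9199*s^4 - 10.469*s^3 + 16.7788*s^2 + 5.3765*s - 5.0764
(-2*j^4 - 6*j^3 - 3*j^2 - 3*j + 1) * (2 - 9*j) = 18*j^5 + 50*j^4 + 15*j^3 + 21*j^2 - 15*j + 2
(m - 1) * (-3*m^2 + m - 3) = -3*m^3 + 4*m^2 - 4*m + 3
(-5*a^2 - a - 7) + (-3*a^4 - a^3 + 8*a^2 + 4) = -3*a^4 - a^3 + 3*a^2 - a - 3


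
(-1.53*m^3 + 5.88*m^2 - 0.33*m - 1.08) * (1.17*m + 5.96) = -1.7901*m^4 - 2.2392*m^3 + 34.6587*m^2 - 3.2304*m - 6.4368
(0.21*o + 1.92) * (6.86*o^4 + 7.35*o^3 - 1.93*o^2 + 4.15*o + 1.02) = 1.4406*o^5 + 14.7147*o^4 + 13.7067*o^3 - 2.8341*o^2 + 8.1822*o + 1.9584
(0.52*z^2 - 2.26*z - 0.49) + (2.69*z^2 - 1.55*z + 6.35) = 3.21*z^2 - 3.81*z + 5.86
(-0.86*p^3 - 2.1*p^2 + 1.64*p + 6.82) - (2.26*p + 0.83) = -0.86*p^3 - 2.1*p^2 - 0.62*p + 5.99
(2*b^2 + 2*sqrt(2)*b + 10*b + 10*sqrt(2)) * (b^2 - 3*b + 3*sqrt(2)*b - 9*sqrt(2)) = 2*b^4 + 4*b^3 + 8*sqrt(2)*b^3 - 18*b^2 + 16*sqrt(2)*b^2 - 120*sqrt(2)*b + 24*b - 180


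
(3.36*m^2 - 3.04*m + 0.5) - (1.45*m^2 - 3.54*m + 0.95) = 1.91*m^2 + 0.5*m - 0.45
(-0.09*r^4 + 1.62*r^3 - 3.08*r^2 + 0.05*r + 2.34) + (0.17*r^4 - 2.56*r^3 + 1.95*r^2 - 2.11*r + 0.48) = 0.08*r^4 - 0.94*r^3 - 1.13*r^2 - 2.06*r + 2.82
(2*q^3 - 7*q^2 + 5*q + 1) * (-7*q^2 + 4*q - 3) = -14*q^5 + 57*q^4 - 69*q^3 + 34*q^2 - 11*q - 3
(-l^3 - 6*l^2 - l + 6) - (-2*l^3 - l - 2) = l^3 - 6*l^2 + 8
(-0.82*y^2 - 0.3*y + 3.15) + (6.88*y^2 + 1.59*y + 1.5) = 6.06*y^2 + 1.29*y + 4.65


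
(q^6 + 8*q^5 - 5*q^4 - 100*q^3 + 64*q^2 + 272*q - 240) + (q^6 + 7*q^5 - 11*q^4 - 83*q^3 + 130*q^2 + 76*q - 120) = 2*q^6 + 15*q^5 - 16*q^4 - 183*q^3 + 194*q^2 + 348*q - 360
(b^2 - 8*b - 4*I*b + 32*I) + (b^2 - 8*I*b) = 2*b^2 - 8*b - 12*I*b + 32*I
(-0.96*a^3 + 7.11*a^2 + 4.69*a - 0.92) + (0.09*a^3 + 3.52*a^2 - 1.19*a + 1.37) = -0.87*a^3 + 10.63*a^2 + 3.5*a + 0.45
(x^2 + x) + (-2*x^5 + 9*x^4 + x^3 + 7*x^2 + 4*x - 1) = -2*x^5 + 9*x^4 + x^3 + 8*x^2 + 5*x - 1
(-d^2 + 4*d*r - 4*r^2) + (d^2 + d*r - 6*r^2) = 5*d*r - 10*r^2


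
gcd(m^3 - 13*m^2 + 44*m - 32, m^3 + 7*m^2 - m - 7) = m - 1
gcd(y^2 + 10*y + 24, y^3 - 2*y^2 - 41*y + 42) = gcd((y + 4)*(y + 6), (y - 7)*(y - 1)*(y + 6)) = y + 6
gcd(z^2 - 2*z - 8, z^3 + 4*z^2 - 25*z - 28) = z - 4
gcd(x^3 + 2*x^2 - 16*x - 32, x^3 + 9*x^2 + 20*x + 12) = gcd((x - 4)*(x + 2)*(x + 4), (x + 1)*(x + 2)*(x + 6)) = x + 2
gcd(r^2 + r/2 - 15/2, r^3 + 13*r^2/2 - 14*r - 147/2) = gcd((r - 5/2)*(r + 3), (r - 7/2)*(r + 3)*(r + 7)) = r + 3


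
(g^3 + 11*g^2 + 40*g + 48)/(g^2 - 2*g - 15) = (g^2 + 8*g + 16)/(g - 5)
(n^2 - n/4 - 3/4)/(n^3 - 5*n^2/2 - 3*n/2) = (-4*n^2 + n + 3)/(2*n*(-2*n^2 + 5*n + 3))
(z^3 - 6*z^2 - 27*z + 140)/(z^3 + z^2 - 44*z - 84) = (z^2 + z - 20)/(z^2 + 8*z + 12)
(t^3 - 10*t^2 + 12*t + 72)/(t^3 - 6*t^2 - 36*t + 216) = (t + 2)/(t + 6)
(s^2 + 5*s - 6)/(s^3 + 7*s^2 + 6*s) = (s - 1)/(s*(s + 1))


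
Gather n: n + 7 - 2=n + 5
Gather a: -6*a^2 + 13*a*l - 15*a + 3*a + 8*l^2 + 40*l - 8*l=-6*a^2 + a*(13*l - 12) + 8*l^2 + 32*l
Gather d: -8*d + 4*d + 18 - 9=9 - 4*d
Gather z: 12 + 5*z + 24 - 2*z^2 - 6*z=-2*z^2 - z + 36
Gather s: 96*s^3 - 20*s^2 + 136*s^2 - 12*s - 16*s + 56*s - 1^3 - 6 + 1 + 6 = 96*s^3 + 116*s^2 + 28*s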